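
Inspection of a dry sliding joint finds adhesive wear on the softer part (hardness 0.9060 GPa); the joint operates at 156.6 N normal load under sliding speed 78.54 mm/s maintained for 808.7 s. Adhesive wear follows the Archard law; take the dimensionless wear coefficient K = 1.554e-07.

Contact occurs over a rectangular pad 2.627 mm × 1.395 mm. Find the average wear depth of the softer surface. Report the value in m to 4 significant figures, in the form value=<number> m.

All working math carries full float precision, and intermediate values are printed rounded; a lone final rounding to 4 significant digits.
Sliding speed v = 78.54 mm/s = 0.07854 m/s. Total distance L = v·t = 0.07854 m/s × 808.7 s = 63.52 m.
Hardness H = 0.9060 GPa = 9.060e+08 Pa.
Pad sides 2.627 mm × 1.395 mm = 0.002627 m × 0.001395 m. Contact area A = 0.002627 m × 0.001395 m = 3.665e-06 m².
In SI base units, W = 156.6 N, H = 9.060e+08 Pa, K = 1.554e-07.
The Archard volume V = K·W·L/H = 1.554e-07 · 156.6 · 63.52 / 9.060e+08 = 1.706e-12 m³.
Mean depth h = V/A = 1.706e-12 / 3.665e-06 = 4.655e-07 m.

value=4.655e-07 m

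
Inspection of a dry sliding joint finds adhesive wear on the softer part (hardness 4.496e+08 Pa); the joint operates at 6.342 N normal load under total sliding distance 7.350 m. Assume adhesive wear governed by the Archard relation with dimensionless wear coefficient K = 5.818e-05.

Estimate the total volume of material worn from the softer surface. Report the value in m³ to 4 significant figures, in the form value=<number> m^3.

value=6.032e-12 m^3

Quoted intermediates are rounded. Each operation maintains full float precision, and one last rounding to 4 significant figures.
As SI base values: W = 6.342 N, H = 4.496e+08 Pa, K = 5.818e-05.
Archard volume V = K·W·L/H = 5.818e-05 · 6.342 · 7.350 / 4.496e+08 = 6.032e-12 m³.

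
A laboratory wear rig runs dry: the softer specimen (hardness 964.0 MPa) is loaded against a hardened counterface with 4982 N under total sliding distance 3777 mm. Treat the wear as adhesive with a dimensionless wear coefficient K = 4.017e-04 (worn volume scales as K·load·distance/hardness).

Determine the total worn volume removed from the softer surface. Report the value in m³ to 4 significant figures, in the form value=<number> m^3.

value=7.841e-09 m^3

All working math runs at full precision. The intermediates are printed rounded — a single final rounding: four significant figures.
The distance L = 3777 mm = 3.777 m.
Hardness H = 964.0 MPa = 9.640e+08 Pa.
As SI base values: W = 4982 N, H = 9.640e+08 Pa, K = 4.017e-04.
Worn volume V = K·W·L/H = 4.017e-04 · 4982 · 3.777 / 9.640e+08 = 7.841e-09 m³.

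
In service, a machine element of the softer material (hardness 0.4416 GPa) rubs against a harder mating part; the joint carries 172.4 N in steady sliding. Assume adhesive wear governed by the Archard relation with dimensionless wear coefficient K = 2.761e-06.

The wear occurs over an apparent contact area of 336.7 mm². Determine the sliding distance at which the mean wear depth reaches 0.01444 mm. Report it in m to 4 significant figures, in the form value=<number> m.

All arithmetic runs at exact precision — shown intermediates are rounded — rounded just once: 4 significant digits.
Convert: Hardness H = 0.4416 GPa = 4.416e+08 Pa.
Convert: Contact area A = 336.7 mm² = 3.367e-04 m².
Convert: Depth limit h_lim = 0.01444 mm = 1.444e-05 m.
As SI base values: W = 172.4 N, H = 4.416e+08 Pa, K = 2.761e-06.
Wearable volume V_lim = h_lim·A = 1.444e-05 · 3.367e-04 = 4.862e-09 m³.
Life L = V_lim·H/(K·W) = 4.862e-09 · 4.416e+08 / (2.761e-06 · 172.4) = 4511 m.

value=4511 m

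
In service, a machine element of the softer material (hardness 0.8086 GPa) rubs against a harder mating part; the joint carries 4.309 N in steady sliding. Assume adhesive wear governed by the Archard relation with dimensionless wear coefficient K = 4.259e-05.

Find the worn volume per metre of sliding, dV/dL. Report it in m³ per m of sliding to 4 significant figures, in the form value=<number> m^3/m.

value=2.270e-13 m^3/m

Every step carries full float precision, and the intermediates are shown rounded. Rounded once at the end, at 4 significant figures.
Hardness H = 0.8086 GPa = 8.086e+08 Pa.
Restated in SI base units: W = 4.309 N, H = 8.086e+08 Pa, K = 4.259e-05.
The wear rate dV/dL = K·W/H, per unit distance: 4.259e-05 · 4.309 / 8.086e+08 = 2.270e-13 m³/m.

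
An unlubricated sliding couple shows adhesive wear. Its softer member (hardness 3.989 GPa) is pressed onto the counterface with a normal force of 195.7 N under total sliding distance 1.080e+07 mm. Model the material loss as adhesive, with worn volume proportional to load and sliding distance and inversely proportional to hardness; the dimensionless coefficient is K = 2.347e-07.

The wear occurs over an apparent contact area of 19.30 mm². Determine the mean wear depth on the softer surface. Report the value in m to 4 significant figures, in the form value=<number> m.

Intermediates are shown rounded, and the computation runs at full precision. Rounded once at the end: four significant figures.
Distance L = 1.080e+07 mm = 1.080e+04 m.
Hardness H = 3.989 GPa = 3.989e+09 Pa.
Contact area A = 19.30 mm² = 1.930e-05 m².
In SI base units: W = 195.7 N, H = 3.989e+09 Pa, K = 2.347e-07.
Worn volume V = K·W·L/H = 2.347e-07 · 195.7 · 1.080e+04 / 3.989e+09 = 1.244e-10 m³.
Mean wear depth h = V/A = 1.244e-10 / 1.930e-05 = 6.443e-06 m.

value=6.443e-06 m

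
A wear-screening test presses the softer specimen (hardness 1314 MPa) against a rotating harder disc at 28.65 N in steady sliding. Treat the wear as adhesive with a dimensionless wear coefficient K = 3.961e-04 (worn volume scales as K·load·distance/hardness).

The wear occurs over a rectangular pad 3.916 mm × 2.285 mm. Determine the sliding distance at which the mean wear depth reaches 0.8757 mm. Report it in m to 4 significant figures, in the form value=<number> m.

The intermediates are displayed rounded — all working math maintains exact precision, and a lone final rounding: 4 significant figures.
Hardness H = 1314 MPa = 1.314e+09 Pa.
Pad sides 3.916 mm × 2.285 mm = 0.003916 m × 0.002285 m. Contact area A = 0.003916 m × 0.002285 m = 8.948e-06 m².
Depth limit h_lim = 0.8757 mm = 8.757e-04 m.
In SI base units, W = 28.65 N, H = 1.314e+09 Pa, K = 3.961e-04.
Limit volume V_lim = h_lim·A = 8.757e-04 · 8.948e-06 = 7.836e-09 m³.
Life L = V_lim·H/(K·W) = 7.836e-09 · 1.314e+09 / (3.961e-04 · 28.65) = 907.3 m.

value=907.3 m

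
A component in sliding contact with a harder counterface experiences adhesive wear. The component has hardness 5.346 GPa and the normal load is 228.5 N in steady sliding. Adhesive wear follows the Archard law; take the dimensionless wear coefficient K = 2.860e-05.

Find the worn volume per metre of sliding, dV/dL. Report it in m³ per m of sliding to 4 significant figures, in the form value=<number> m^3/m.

Intermediate values appear rounded; each operation runs at full float precision — rounded just once to four significant digits.
Hardness H = 5.346 GPa = 5.346e+09 Pa.
SI base units throughout: W = 228.5 N, H = 5.346e+09 Pa, K = 2.860e-05.
Rate of wear dV/dL = K·W/H, so: 2.860e-05 · 228.5 / 5.346e+09 = 1.222e-12 m³/m.

value=1.222e-12 m^3/m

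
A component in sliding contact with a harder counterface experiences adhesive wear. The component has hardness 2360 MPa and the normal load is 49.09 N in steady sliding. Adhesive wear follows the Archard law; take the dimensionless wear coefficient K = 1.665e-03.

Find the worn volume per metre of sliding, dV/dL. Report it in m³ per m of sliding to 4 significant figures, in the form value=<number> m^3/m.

All arithmetic runs at full precision — intermediates are printed rounded — rounded just once: four significant figures.
Convert: Hardness H = 2360 MPa = 2.360e+09 Pa.
Collected in SI base units: W = 49.09 N, H = 2.360e+09 Pa, K = 1.665e-03.
Rate of wear dV/dL = K·W/H, per unit distance: 1.665e-03 · 49.09 / 2.360e+09 = 3.463e-11 m³/m.

value=3.463e-11 m^3/m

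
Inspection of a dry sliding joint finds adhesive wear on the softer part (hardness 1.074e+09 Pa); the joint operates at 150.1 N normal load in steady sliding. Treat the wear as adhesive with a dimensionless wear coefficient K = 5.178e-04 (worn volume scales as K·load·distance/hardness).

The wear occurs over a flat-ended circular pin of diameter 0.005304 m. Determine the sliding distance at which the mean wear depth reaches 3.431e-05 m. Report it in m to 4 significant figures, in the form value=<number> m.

The intermediates are displayed rounded — the computation runs at full precision; one last rounding, at 4 significant figures.
Convert: Contact area A = π·d²/4 = π·(0.005304 m)²/4 = 2.210e-05 m².
Working in SI base units: W = 150.1 N, H = 1.074e+09 Pa, K = 5.178e-04.
Wearable volume V_lim = h_lim·A = 3.431e-05 · 2.210e-05 = 7.581e-10 m³.
Sliding life L = V_lim·H/(K·W) = 7.581e-10 · 1.074e+09 / (5.178e-04 · 150.1) = 10.48 m.

value=10.48 m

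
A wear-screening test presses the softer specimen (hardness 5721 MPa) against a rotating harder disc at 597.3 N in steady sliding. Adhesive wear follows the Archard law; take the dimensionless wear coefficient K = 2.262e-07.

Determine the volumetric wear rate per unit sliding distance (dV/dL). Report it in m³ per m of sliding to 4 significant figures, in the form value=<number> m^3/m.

value=2.362e-14 m^3/m

The intermediates appear rounded. All arithmetic holds exact precision — a lone final rounding: 4 significant digits.
Hardness H = 5721 MPa = 5.721e+09 Pa.
As SI base values: W = 597.3 N, H = 5.721e+09 Pa, K = 2.262e-07.
Wear rate dV/dL = K·W/H, so: 2.262e-07 · 597.3 / 5.721e+09 = 2.362e-14 m³/m.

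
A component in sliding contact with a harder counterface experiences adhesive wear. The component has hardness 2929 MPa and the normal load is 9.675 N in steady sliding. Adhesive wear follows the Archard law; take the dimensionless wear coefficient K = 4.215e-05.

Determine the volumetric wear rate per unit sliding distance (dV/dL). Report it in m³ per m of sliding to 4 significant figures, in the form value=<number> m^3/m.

The algebra maintains full precision, and printed values are rounded, and rounded once at the end: four significant figures.
Hardness H = 2929 MPa = 2.929e+09 Pa.
As SI base values: W = 9.675 N, H = 2.929e+09 Pa, K = 4.215e-05.
Sliding wear rate dV/dL = K·W/H: 4.215e-05 · 9.675 / 2.929e+09 = 1.392e-13 m³/m.

value=1.392e-13 m^3/m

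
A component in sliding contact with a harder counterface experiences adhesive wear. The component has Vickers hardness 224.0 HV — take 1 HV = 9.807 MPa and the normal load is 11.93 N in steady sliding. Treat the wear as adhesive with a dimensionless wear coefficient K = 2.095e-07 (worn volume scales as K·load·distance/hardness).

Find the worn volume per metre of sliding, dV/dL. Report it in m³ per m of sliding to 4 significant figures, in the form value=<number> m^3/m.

value=1.138e-15 m^3/m

Intermediates are shown rounded; all arithmetic maintains full float precision. Rounded just once: four significant figures.
Hardness H = 224.0 HV × 9.807 MPa/HV = 2197 MPa = 2.197e+09 Pa.
In SI base units, W = 11.93 N, H = 2.197e+09 Pa, K = 2.095e-07.
Sliding wear rate dV/dL = K·W/H, so: 2.095e-07 · 11.93 / 2.197e+09 = 1.138e-15 m³/m.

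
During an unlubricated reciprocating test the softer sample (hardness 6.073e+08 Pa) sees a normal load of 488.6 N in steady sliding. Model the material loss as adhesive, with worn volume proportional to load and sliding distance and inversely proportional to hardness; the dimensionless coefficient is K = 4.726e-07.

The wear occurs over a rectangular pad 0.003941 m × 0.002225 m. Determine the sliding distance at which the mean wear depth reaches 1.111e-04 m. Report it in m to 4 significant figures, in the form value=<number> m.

value=2562 m

Printed values are rounded — all working math runs at full precision; rounded just once, at 4 significant figures.
Convert: Contact area A = 0.003941 m × 0.002225 m = 8.769e-06 m².
SI base units throughout: W = 488.6 N, H = 6.073e+08 Pa, K = 4.726e-07.
Volume at the limit: V_lim = h_lim·A = 1.111e-04 · 8.769e-06 = 9.742e-10 m³.
Life L = V_lim·H/(K·W) = 9.742e-10 · 6.073e+08 / (4.726e-07 · 488.6) = 2562 m.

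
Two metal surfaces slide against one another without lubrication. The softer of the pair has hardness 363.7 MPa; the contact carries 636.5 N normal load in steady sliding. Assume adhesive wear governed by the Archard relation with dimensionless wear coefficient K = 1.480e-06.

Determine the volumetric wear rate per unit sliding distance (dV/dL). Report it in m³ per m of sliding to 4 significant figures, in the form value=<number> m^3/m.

value=2.590e-12 m^3/m

Intermediate values are shown rounded — every step runs at full precision — a lone final rounding, at four significant digits.
Hardness H = 363.7 MPa = 3.637e+08 Pa.
Working in SI base units: W = 636.5 N, H = 3.637e+08 Pa, K = 1.480e-06.
Wear rate dV/dL = K·W/H: 1.480e-06 · 636.5 / 3.637e+08 = 2.590e-12 m³/m.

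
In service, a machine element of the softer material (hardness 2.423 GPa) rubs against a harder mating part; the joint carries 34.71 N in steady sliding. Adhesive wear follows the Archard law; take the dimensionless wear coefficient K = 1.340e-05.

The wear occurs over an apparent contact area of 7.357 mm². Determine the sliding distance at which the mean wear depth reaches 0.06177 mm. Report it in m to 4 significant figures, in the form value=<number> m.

Intermediate values are printed rounded — each operation runs at full precision, and rounded just once: 4 significant digits.
Hardness H = 2.423 GPa = 2.423e+09 Pa.
Contact area A = 7.357 mm² = 7.357e-06 m².
Depth limit h_lim = 0.06177 mm = 6.177e-05 m.
SI base units throughout: W = 34.71 N, H = 2.423e+09 Pa, K = 1.340e-05.
At the depth limit, V_lim = h_lim·A = 6.177e-05 · 7.357e-06 = 4.544e-10 m³.
Thus life L = V_lim·H/(K·W) = 4.544e-10 · 2.423e+09 / (1.340e-05 · 34.71) = 2367 m.

value=2367 m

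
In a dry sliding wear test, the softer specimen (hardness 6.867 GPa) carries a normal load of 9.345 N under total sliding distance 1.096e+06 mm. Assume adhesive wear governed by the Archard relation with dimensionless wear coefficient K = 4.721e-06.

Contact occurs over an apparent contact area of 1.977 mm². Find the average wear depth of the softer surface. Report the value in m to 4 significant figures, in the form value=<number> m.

value=3.562e-06 m

All arithmetic runs at exact precision — printed values are rounded — one final rounding to four significant digits.
Sliding distance L = 1.096e+06 mm = 1096 m.
Hardness H = 6.867 GPa = 6.867e+09 Pa.
Contact area A = 1.977 mm² = 1.977e-06 m².
Expressed in SI base units: W = 9.345 N, H = 6.867e+09 Pa, K = 4.721e-06.
Apply Archard: V = K·W·L/H = 4.721e-06 · 9.345 · 1096 / 6.867e+09 = 7.041e-12 m³.
Mean wear depth h = V/A = 7.041e-12 / 1.977e-06 = 3.562e-06 m.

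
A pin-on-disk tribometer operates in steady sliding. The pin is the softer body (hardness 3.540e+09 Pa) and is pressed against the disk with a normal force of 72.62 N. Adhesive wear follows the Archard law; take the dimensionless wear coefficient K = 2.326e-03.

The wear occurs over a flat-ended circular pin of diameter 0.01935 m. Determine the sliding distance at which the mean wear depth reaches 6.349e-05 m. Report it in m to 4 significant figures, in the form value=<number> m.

value=391.3 m

Intermediates are printed rounded — the computation carries exact precision; one last rounding to 4 significant figures.
Convert: Contact area A = π·d²/4 = π·(0.01935 m)²/4 = 2.941e-04 m².
Working in SI base units: W = 72.62 N, H = 3.540e+09 Pa, K = 2.326e-03.
Volume at the limit: V_lim = h_lim·A = 6.349e-05 · 2.941e-04 = 1.867e-08 m³.
Thus life L = V_lim·H/(K·W) = 1.867e-08 · 3.540e+09 / (2.326e-03 · 72.62) = 391.3 m.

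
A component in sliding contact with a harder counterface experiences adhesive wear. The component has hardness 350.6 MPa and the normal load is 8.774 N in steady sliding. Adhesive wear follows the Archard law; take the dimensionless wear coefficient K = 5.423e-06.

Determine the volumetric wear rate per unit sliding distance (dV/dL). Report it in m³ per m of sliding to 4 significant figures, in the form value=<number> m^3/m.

value=1.357e-13 m^3/m

All arithmetic keeps full precision. Intermediate values are shown rounded; a lone final rounding, at 4 significant digits.
Convert: Hardness H = 350.6 MPa = 3.506e+08 Pa.
SI base units throughout: W = 8.774 N, H = 3.506e+08 Pa, K = 5.423e-06.
The wear rate dV/dL = K·W/H (no L dependence): 5.423e-06 · 8.774 / 3.506e+08 = 1.357e-13 m³/m.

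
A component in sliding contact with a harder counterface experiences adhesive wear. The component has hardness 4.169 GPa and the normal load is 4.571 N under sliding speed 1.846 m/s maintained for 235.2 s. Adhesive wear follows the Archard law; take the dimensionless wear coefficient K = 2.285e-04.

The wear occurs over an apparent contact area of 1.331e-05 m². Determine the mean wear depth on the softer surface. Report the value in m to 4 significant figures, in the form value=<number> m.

The algebra runs at exact precision, and intermediate values are displayed rounded. Rounded just once to four significant figures.
Distance covered L = v·t = 1.846 m/s × 235.2 s = 434.2 m.
Hardness H = 4.169 GPa = 4.169e+09 Pa.
Working in SI base units: W = 4.571 N, H = 4.169e+09 Pa, K = 2.285e-04.
Archard relation: V = K·W·L/H = 2.285e-04 · 4.571 · 434.2 / 4.169e+09 = 1.088e-10 m³.
Mean depth h = V/A = 1.088e-10 / 1.331e-05 = 8.173e-06 m.

value=8.173e-06 m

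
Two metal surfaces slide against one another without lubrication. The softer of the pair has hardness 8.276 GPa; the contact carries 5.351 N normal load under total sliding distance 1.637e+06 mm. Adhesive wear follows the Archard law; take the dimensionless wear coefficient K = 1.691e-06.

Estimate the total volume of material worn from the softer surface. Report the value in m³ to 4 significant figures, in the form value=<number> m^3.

value=1.790e-12 m^3

All arithmetic maintains full precision — shown intermediates are rounded. Rounded just once to 4 significant digits.
Convert: Sliding distance L = 1.637e+06 mm = 1637 m.
Convert: Hardness H = 8.276 GPa = 8.276e+09 Pa.
Collected in SI base units: W = 5.351 N, H = 8.276e+09 Pa, K = 1.691e-06.
The Archard volume V = K·W·L/H = 1.691e-06 · 5.351 · 1637 / 8.276e+09 = 1.790e-12 m³.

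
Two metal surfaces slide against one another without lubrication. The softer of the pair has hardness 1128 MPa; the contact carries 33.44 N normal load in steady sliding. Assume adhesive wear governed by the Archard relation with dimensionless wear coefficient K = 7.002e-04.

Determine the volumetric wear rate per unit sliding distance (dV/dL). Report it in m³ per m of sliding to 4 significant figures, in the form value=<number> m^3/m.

Displayed values are rounded; the algebra runs at full precision. Rounded once at the end: 4 significant figures.
Hardness H = 1128 MPa = 1.128e+09 Pa.
Working in SI base units: W = 33.44 N, H = 1.128e+09 Pa, K = 7.002e-04.
Volumetric rate dV/dL = K·W/H — distance-free: 7.002e-04 · 33.44 / 1.128e+09 = 2.076e-11 m³/m.

value=2.076e-11 m^3/m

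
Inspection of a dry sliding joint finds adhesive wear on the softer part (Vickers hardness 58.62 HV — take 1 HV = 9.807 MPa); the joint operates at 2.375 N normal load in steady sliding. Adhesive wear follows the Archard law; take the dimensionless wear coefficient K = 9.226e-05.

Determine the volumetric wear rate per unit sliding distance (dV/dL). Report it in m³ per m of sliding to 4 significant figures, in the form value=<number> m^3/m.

value=3.811e-13 m^3/m

The intermediates appear rounded — the algebra keeps full float precision, and rounded just once: four significant figures.
Convert: Hardness H = 58.62 HV × 9.807 MPa/HV = 574.9 MPa = 5.749e+08 Pa.
Collected in SI base units: W = 2.375 N, H = 5.749e+08 Pa, K = 9.226e-05.
The wear rate dV/dL = K·W/H — distance-free: 9.226e-05 · 2.375 / 5.749e+08 = 3.811e-13 m³/m.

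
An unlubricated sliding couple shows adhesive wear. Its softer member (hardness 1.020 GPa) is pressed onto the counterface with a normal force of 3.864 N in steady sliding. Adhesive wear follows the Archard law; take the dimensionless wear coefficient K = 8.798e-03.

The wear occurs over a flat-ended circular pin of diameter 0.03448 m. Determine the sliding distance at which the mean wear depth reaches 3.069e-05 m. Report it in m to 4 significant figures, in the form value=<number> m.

The intermediates are printed rounded, and each operation holds full precision — one final rounding to four significant digits.
Hardness H = 1.020 GPa = 1.020e+09 Pa.
Contact area A = π·d²/4 = π·(0.03448 m)²/4 = 9.337e-04 m².
Restated in SI base units: W = 3.864 N, H = 1.020e+09 Pa, K = 8.798e-03.
Wearable volume V_lim = h_lim·A = 3.069e-05 · 9.337e-04 = 2.866e-08 m³.
Inverting, life L = V_lim·H/(K·W) = 2.866e-08 · 1.020e+09 / (8.798e-03 · 3.864) = 859.8 m.

value=859.8 m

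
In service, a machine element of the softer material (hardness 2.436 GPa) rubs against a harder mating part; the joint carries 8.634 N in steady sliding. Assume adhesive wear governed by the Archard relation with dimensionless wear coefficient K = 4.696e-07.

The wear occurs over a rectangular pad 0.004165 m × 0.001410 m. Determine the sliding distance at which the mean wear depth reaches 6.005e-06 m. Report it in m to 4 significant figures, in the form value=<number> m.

value=2.119e+04 m

Every step holds full precision. Quoted intermediates are rounded. Rounded once at the end, at 4 significant digits.
Hardness H = 2.436 GPa = 2.436e+09 Pa.
Contact area A = 0.004165 m × 0.001410 m = 5.873e-06 m².
SI base units throughout: W = 8.634 N, H = 2.436e+09 Pa, K = 4.696e-07.
Permissible volume V_lim = h_lim·A = 6.005e-06 · 5.873e-06 = 3.527e-11 m³.
Sliding life L = V_lim·H/(K·W) = 3.527e-11 · 2.436e+09 / (4.696e-07 · 8.634) = 2.119e+04 m.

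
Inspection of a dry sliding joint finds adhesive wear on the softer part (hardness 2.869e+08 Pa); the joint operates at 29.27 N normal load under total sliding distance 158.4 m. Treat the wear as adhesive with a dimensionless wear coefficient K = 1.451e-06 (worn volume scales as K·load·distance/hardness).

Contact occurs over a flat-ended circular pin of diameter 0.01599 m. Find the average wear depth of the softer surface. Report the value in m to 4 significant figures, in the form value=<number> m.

value=1.168e-07 m

The intermediates appear rounded, and every step maintains full precision, and one last rounding: 4 significant digits.
Contact area A = π·d²/4 = π·(0.01599 m)²/4 = 2.008e-04 m².
As SI base values: W = 29.27 N, H = 2.869e+08 Pa, K = 1.451e-06.
The Archard volume V = K·W·L/H = 1.451e-06 · 29.27 · 158.4 / 2.869e+08 = 2.345e-11 m³.
Depth h = V/A = 2.345e-11 / 2.008e-04 = 1.168e-07 m.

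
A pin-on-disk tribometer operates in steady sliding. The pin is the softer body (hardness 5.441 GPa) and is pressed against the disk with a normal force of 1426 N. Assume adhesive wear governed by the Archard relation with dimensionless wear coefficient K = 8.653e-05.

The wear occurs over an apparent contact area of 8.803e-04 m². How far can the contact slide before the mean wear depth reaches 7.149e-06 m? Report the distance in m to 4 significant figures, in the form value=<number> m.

The intermediates are shown rounded; the computation maintains full precision, and one last rounding to 4 significant figures.
Convert: Hardness H = 5.441 GPa = 5.441e+09 Pa.
SI base units throughout: W = 1426 N, H = 5.441e+09 Pa, K = 8.653e-05.
Wearable volume V_lim = h_lim·A = 7.149e-06 · 8.803e-04 = 6.293e-09 m³.
So the life L = V_lim·H/(K·W) = 6.293e-09 · 5.441e+09 / (8.653e-05 · 1426) = 277.5 m.

value=277.5 m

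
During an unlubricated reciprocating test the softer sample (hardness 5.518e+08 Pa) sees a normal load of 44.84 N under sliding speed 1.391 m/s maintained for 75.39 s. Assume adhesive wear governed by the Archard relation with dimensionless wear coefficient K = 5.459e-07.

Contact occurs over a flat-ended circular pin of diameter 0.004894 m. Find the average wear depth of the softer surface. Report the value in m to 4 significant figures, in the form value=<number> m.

The computation maintains full float precision, and intermediates are displayed rounded, and one last rounding: 4 significant digits.
Convert: Path length L = v·t = 1.391 m/s × 75.39 s = 104.9 m.
Convert: Contact area A = π·d²/4 = π·(0.004894 m)²/4 = 1.881e-05 m².
In SI base units: W = 44.84 N, H = 5.518e+08 Pa, K = 5.459e-07.
Wear volume V = K·W·L/H = 5.459e-07 · 44.84 · 104.9 / 5.518e+08 = 4.652e-12 m³.
Average depth h = V/A = 4.652e-12 / 1.881e-05 = 2.473e-07 m.

value=2.473e-07 m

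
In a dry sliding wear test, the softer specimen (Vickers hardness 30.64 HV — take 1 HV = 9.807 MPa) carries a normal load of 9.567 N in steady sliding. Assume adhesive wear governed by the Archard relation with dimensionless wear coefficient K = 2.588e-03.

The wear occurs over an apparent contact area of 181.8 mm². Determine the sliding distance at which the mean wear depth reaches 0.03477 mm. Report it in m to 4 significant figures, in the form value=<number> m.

value=76.72 m

The algebra maintains exact precision — intermediates are shown rounded; a lone final rounding, at four significant figures.
Convert: Hardness H = 30.64 HV × 9.807 MPa/HV = 300.5 MPa = 3.005e+08 Pa.
Convert: Contact area A = 181.8 mm² = 1.818e-04 m².
Convert: Depth limit h_lim = 0.03477 mm = 3.477e-05 m.
Working in SI base units: W = 9.567 N, H = 3.005e+08 Pa, K = 2.588e-03.
Wearable volume V_lim = h_lim·A = 3.477e-05 · 1.818e-04 = 6.321e-09 m³.
So the life L = V_lim·H/(K·W) = 6.321e-09 · 3.005e+08 / (2.588e-03 · 9.567) = 76.72 m.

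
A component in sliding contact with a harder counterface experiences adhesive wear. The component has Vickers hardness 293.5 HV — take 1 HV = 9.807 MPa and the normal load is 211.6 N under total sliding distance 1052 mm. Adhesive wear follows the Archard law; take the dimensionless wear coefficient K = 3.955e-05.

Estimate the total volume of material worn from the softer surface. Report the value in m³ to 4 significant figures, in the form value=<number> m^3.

Intermediates appear rounded; the algebra maintains exact precision — one final rounding, at four significant digits.
Convert: Path length L = 1052 mm = 1.052 m.
Convert: Hardness H = 293.5 HV × 9.807 MPa/HV = 2878 MPa = 2.878e+09 Pa.
Expressed in SI base units: W = 211.6 N, H = 2.878e+09 Pa, K = 3.955e-05.
Archard volume V = K·W·L/H = 3.955e-05 · 211.6 · 1.052 / 2.878e+09 = 3.059e-12 m³.

value=3.059e-12 m^3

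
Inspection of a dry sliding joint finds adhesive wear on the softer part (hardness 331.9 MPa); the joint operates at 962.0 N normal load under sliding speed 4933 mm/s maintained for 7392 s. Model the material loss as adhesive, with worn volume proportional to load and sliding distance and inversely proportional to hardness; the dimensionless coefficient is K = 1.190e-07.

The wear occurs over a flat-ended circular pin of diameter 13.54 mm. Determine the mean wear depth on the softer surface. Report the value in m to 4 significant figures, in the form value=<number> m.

value=8.735e-05 m

Intermediates are printed rounded; each operation carries exact precision; a lone final rounding to four significant figures.
Sliding speed v = 4933 mm/s = 4.933 m/s. The distance L = v·t = 4.933 m/s × 7392 s = 3.646e+04 m.
Hardness H = 331.9 MPa = 3.319e+08 Pa.
Pin diameter d = 13.54 mm = 0.01354 m. Contact area A = π·d²/4 = π·(0.01354 m)²/4 = 1.440e-04 m².
Restated in SI base units: W = 962.0 N, H = 3.319e+08 Pa, K = 1.190e-07.
Archard volume V = K·W·L/H = 1.190e-07 · 962.0 · 3.646e+04 / 3.319e+08 = 1.258e-08 m³.
Average depth h = V/A = 1.258e-08 / 1.440e-04 = 8.735e-05 m.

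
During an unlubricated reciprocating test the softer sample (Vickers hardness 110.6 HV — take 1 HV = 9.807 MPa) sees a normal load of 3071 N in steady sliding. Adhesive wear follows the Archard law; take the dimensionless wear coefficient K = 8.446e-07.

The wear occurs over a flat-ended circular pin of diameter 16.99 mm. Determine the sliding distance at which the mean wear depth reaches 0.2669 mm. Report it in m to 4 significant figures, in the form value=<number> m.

value=2.530e+04 m

Intermediate values are printed rounded — the computation keeps full float precision, and a single final rounding, at 4 significant digits.
Convert: Hardness H = 110.6 HV × 9.807 MPa/HV = 1085 MPa = 1.085e+09 Pa.
Convert: Pin diameter d = 16.99 mm = 0.01699 m. Contact area A = π·d²/4 = π·(0.01699 m)²/4 = 2.267e-04 m².
Convert: Depth limit h_lim = 0.2669 mm = 2.669e-04 m.
In SI base units: W = 3071 N, H = 1.085e+09 Pa, K = 8.446e-07.
Allowed volume V_lim = h_lim·A = 2.669e-04 · 2.267e-04 = 6.051e-08 m³.
Inverting, life L = V_lim·H/(K·W) = 6.051e-08 · 1.085e+09 / (8.446e-07 · 3071) = 2.530e+04 m.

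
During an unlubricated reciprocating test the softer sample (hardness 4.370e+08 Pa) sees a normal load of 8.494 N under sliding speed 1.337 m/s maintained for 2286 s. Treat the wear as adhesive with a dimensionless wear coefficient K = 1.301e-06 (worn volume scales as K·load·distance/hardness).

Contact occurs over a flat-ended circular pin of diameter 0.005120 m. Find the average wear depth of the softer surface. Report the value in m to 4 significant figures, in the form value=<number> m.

Each operation keeps exact precision, and the intermediates appear rounded — a single final rounding, at four significant figures.
The distance L = v·t = 1.337 m/s × 2286 s = 3056 m.
Contact area A = π·d²/4 = π·(0.005120 m)²/4 = 2.059e-05 m².
SI base units throughout: W = 8.494 N, H = 4.370e+08 Pa, K = 1.301e-06.
Worn volume V = K·W·L/H = 1.301e-06 · 8.494 · 3056 / 4.370e+08 = 7.729e-11 m³.
Depth h = V/A = 7.729e-11 / 2.059e-05 = 3.754e-06 m.

value=3.754e-06 m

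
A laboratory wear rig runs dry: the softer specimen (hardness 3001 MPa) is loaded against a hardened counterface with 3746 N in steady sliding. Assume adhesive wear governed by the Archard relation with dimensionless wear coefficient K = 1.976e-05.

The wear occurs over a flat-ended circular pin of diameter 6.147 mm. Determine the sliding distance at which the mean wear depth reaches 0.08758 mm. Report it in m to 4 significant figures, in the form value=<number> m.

The computation maintains full float precision, and the intermediates are printed rounded — rounded once at the end to four significant figures.
Convert: Hardness H = 3001 MPa = 3.001e+09 Pa.
Convert: Pin diameter d = 6.147 mm = 0.006147 m. Contact area A = π·d²/4 = π·(0.006147 m)²/4 = 2.968e-05 m².
Convert: Depth limit h_lim = 0.08758 mm = 8.758e-05 m.
Expressed in SI base units: W = 3746 N, H = 3.001e+09 Pa, K = 1.976e-05.
At the depth limit, V_lim = h_lim·A = 8.758e-05 · 2.968e-05 = 2.599e-09 m³.
Sliding life L = V_lim·H/(K·W) = 2.599e-09 · 3.001e+09 / (1.976e-05 · 3746) = 105.4 m.

value=105.4 m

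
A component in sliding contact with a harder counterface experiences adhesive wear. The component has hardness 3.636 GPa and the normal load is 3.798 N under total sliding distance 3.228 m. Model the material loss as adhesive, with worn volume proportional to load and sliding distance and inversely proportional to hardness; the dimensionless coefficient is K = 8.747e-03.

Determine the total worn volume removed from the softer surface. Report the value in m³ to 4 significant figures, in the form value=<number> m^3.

The algebra holds full float precision — intermediates are displayed rounded, and one last rounding to 4 significant digits.
Hardness H = 3.636 GPa = 3.636e+09 Pa.
Collected in SI base units: W = 3.798 N, H = 3.636e+09 Pa, K = 8.747e-03.
Apply Archard: V = K·W·L/H = 8.747e-03 · 3.798 · 3.228 / 3.636e+09 = 2.949e-11 m³.

value=2.949e-11 m^3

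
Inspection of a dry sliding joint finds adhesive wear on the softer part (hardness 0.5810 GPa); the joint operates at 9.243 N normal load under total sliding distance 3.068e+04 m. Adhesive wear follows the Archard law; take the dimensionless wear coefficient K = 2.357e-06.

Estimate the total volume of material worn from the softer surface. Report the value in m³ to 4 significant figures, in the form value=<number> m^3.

All working math maintains exact precision, and shown intermediates are rounded. Rounded just once: four significant digits.
Hardness H = 0.5810 GPa = 5.810e+08 Pa.
In SI base units: W = 9.243 N, H = 5.810e+08 Pa, K = 2.357e-06.
Archard relation: V = K·W·L/H = 2.357e-06 · 9.243 · 3.068e+04 / 5.810e+08 = 1.150e-09 m³.

value=1.150e-09 m^3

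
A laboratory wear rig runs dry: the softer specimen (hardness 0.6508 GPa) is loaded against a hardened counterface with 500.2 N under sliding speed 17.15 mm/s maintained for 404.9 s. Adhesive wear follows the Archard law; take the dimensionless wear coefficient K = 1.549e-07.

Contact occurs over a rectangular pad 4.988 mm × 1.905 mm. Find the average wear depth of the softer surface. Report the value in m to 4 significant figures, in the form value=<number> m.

All working math holds full precision. Intermediates are printed rounded. Rounded just once: 4 significant digits.
Sliding speed v = 17.15 mm/s = 0.01715 m/s. Path length L = v·t = 0.01715 m/s × 404.9 s = 6.944 m.
Hardness H = 0.6508 GPa = 6.508e+08 Pa.
Pad sides 4.988 mm × 1.905 mm = 0.004988 m × 0.001905 m. Contact area A = 0.004988 m × 0.001905 m = 9.502e-06 m².
As SI base values: W = 500.2 N, H = 6.508e+08 Pa, K = 1.549e-07.
By Archard's law, V = K·W·L/H = 1.549e-07 · 500.2 · 6.944 / 6.508e+08 = 8.267e-13 m³.
Depth h = V/A = 8.267e-13 / 9.502e-06 = 8.700e-08 m.

value=8.700e-08 m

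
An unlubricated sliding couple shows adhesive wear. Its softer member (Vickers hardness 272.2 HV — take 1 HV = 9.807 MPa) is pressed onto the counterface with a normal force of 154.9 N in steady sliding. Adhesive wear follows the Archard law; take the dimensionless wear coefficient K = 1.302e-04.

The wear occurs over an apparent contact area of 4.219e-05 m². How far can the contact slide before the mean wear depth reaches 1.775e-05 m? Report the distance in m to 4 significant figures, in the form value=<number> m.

All arithmetic maintains full float precision, and intermediates are displayed rounded, and one last rounding to 4 significant digits.
Convert: Hardness H = 272.2 HV × 9.807 MPa/HV = 2669 MPa = 2.669e+09 Pa.
In SI base units: W = 154.9 N, H = 2.669e+09 Pa, K = 1.302e-04.
Permissible volume V_lim = h_lim·A = 1.775e-05 · 4.219e-05 = 7.489e-10 m³.
Life L = V_lim·H/(K·W) = 7.489e-10 · 2.669e+09 / (1.302e-04 · 154.9) = 99.12 m.

value=99.12 m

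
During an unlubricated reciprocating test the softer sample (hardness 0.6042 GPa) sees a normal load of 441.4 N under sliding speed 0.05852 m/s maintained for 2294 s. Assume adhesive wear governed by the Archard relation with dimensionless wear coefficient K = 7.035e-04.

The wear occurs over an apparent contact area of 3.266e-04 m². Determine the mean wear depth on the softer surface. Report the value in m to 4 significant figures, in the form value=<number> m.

All arithmetic maintains full float precision, and intermediate values are printed rounded — a lone final rounding, at four significant figures.
The distance L = v·t = 0.05852 m/s × 2294 s = 134.2 m.
Hardness H = 0.6042 GPa = 6.042e+08 Pa.
In SI base units: W = 441.4 N, H = 6.042e+08 Pa, K = 7.035e-04.
Archard volume V = K·W·L/H = 7.035e-04 · 441.4 · 134.2 / 6.042e+08 = 6.899e-08 m³.
Wear depth h = V/A = 6.899e-08 / 3.266e-04 = 2.113e-04 m.

value=2.113e-04 m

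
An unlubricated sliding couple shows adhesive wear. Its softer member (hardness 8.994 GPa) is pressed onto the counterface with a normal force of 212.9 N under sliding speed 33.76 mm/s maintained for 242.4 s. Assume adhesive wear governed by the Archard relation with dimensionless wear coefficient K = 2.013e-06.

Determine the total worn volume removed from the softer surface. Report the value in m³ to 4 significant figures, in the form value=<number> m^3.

value=3.899e-13 m^3

Intermediates are displayed rounded. All arithmetic carries full float precision. Rounded once at the end to four significant figures.
Convert: Sliding speed v = 33.76 mm/s = 0.03376 m/s. Distance covered L = v·t = 0.03376 m/s × 242.4 s = 8.183 m.
Convert: Hardness H = 8.994 GPa = 8.994e+09 Pa.
Restated in SI base units: W = 212.9 N, H = 8.994e+09 Pa, K = 2.013e-06.
By Archard's law, V = K·W·L/H = 2.013e-06 · 212.9 · 8.183 / 8.994e+09 = 3.899e-13 m³.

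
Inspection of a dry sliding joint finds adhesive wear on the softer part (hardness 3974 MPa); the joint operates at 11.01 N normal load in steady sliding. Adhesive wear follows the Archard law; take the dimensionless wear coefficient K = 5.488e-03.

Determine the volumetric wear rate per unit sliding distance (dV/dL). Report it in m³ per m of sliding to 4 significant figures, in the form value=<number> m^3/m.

value=1.520e-11 m^3/m

Intermediates are shown rounded. Each operation keeps full precision; one last rounding, at four significant digits.
Convert: Hardness H = 3974 MPa = 3.974e+09 Pa.
Working in SI base units: W = 11.01 N, H = 3.974e+09 Pa, K = 5.488e-03.
The wear rate dV/dL = K·W/H — distance-free: 5.488e-03 · 11.01 / 3.974e+09 = 1.520e-11 m³/m.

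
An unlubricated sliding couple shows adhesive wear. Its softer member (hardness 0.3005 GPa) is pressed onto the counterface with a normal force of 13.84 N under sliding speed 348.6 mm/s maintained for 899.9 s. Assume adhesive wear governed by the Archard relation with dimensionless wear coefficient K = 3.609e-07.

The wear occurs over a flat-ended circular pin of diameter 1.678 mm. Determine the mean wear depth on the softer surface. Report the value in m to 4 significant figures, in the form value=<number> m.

Intermediates are displayed rounded; each operation runs at full precision. Rounded just once to four significant digits.
Sliding speed v = 348.6 mm/s = 0.3486 m/s. Path length L = v·t = 0.3486 m/s × 899.9 s = 313.7 m.
Hardness H = 0.3005 GPa = 3.005e+08 Pa.
Pin diameter d = 1.678 mm = 0.001678 m. Contact area A = π·d²/4 = π·(0.001678 m)²/4 = 2.211e-06 m².
Restated in SI base units: W = 13.84 N, H = 3.005e+08 Pa, K = 3.609e-07.
The Archard volume V = K·W·L/H = 3.609e-07 · 13.84 · 313.7 / 3.005e+08 = 5.214e-12 m³.
Mean wear depth h = V/A = 5.214e-12 / 2.211e-06 = 2.358e-06 m.

value=2.358e-06 m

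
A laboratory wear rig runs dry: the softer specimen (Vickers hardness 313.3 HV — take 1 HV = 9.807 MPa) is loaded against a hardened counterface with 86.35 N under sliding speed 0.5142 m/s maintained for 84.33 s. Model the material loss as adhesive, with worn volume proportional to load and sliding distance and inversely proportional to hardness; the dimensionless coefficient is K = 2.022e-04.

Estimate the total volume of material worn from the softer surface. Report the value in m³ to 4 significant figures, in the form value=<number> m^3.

value=2.464e-10 m^3

Printed values are rounded. Each operation holds full precision, and a lone final rounding to four significant figures.
Convert: Sliding distance L = v·t = 0.5142 m/s × 84.33 s = 43.36 m.
Convert: Hardness H = 313.3 HV × 9.807 MPa/HV = 3073 MPa = 3.073e+09 Pa.
Collected in SI base units: W = 86.35 N, H = 3.073e+09 Pa, K = 2.022e-04.
Wear volume V = K·W·L/H = 2.022e-04 · 86.35 · 43.36 / 3.073e+09 = 2.464e-10 m³.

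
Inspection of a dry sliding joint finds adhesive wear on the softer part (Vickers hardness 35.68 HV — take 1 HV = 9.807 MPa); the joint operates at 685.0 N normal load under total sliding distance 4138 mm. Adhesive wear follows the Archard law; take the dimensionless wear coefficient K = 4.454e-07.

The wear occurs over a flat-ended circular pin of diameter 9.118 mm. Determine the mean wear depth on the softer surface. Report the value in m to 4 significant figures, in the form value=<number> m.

value=5.526e-08 m

Each operation carries full precision, and the intermediates are shown rounded — rounded once at the end to 4 significant digits.
Convert: Total distance L = 4138 mm = 4.138 m.
Convert: Hardness H = 35.68 HV × 9.807 MPa/HV = 349.9 MPa = 3.499e+08 Pa.
Convert: Pin diameter d = 9.118 mm = 0.009118 m. Contact area A = π·d²/4 = π·(0.009118 m)²/4 = 6.530e-05 m².
Collected in SI base units: W = 685.0 N, H = 3.499e+08 Pa, K = 4.454e-07.
By Archard's law, V = K·W·L/H = 4.454e-07 · 685.0 · 4.138 / 3.499e+08 = 3.608e-12 m³.
Mean depth h = V/A = 3.608e-12 / 6.530e-05 = 5.526e-08 m.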